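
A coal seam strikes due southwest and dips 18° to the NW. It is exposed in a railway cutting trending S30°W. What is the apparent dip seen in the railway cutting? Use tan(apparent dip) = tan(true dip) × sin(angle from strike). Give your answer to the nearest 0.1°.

Angle between strike (due southwest) and section (S30°W): β = 15°.
tan α = tan 18° × sin 15° = 0.3249 × 0.2588 = 0.0841
α = arctan(0.0841) = 4.81°

4.8°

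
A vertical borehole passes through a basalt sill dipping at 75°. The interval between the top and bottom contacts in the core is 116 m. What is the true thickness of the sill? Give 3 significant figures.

30.0 m

True thickness t = h · cos(dip) = 116 × cos 75°
t = 116 × 0.2588 = 30.023 m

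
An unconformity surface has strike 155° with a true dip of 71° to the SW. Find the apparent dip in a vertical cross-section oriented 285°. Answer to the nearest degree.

Angle between strike (155°) and section (285°): β = 50°.
tan α = tan 71° × sin 50° = 2.9042 × 0.7660 = 2.2248
α = arctan(2.2248) = 65.80°

66°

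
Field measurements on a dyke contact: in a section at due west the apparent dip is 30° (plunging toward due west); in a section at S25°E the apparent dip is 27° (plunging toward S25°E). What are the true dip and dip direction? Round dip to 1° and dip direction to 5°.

true dip 45°, dip direction 215°

Each apparent-dip line lies in the plane. As unit vectors (x east, y north, z up), v₁ plunges 30°→due west and v₂ plunges 27°→S25°E.
The plane normal is n = v₁ × v₂ ∝ (-0.404, -0.581, 0.699).
True dip = arccos(n_z / |n|) = arccos(0.7028) = 45.3°.
The horizontal component of n points toward azimuth atan2(n_x, n_y) = 215°, the dip direction.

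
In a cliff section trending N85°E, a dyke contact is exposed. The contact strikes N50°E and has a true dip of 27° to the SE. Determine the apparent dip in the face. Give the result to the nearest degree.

Angle between strike (N50°E) and section (N85°E): β = 35°.
tan(apparent dip) = tan 27° · sin 35° = 0.2923
apparent dip = arctan 0.2923 = 16.29°

16°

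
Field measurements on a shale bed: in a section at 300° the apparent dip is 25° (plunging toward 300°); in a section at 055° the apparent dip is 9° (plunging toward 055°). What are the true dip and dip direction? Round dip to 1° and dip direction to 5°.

true dip 31°, dip direction 340°

The two traces are lines in the plane: v₁ = (sin 300°·cos 25°, cos 300°·cos 25°, −sin 25°), v₂ = (sin 55°·cos 9°, cos 55°·cos 9°, −sin 9°).
n = v₁ × v₂ = (-0.169, 0.465, 0.811) (taken with n_z > 0).
True dip = arccos(n_z / |n|) = arccos(0.8540) = 31.4°.
Dip direction = azimuth of (n_x, n_y) = atan2(-0.169, 0.465) = 340°.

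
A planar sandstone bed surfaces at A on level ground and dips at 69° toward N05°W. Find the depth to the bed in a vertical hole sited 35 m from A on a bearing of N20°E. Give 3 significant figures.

82.6 m

The hole lies 25° from the dip direction, so the down-dip offset is 35 × cos 25° = 31.72 m.
Depth = down-dip offset × tan(dip) = 31.72 × tan 69° = 31.72 × 2.6051
Depth = 82.64 m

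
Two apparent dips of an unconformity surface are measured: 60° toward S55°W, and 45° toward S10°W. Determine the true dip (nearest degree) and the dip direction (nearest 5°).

Each apparent-dip line lies in the plane. As unit vectors (x east, y north, z up), v₁ plunges 60°→S55°W and v₂ plunges 45°→S10°W.
n = v₁ × v₂ = (-0.400, -0.183, 0.250) (taken with n_z > 0).
Dip δ = arctan(|n_h|/n_z) = arctan(0.440/0.250) = 60.4°.
The horizontal component of n points toward azimuth atan2(n_x, n_y) = 245°, the dip direction.

true dip 60°, dip direction 245°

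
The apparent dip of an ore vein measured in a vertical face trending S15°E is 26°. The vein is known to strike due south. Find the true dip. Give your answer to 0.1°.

β = acute angle between strike due south and section S15°E = 15°.
tan δ = tan α / sin β = tan 26° / sin 15° = 0.4877 / 0.2588 = 1.8845
δ = arctan(1.8845) = 62.05°

62.0°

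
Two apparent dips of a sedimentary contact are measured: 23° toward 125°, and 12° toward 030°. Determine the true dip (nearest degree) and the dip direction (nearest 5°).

Represent each trace as a vector plunging at its apparent dip toward its trend (east-north-up frame): v₁ = (0.754, -0.528, -0.391), v₂ = (0.489, 0.847, -0.208).
Cross product v₁ × v₂ gives the pole to the plane: n ∝ (0.441, -0.034, 0.897).
Dip δ = arctan(|n_h|/n_z) = arctan(0.442/0.897) = 26.2°.
Dip direction = azimuth of (n_x, n_y) = atan2(0.441, -0.034) = 94°.

true dip 26°, dip direction 095°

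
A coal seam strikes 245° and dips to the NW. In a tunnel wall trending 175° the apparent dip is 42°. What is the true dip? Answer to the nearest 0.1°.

43.8°

The section is 70° from the strike.
tan δ = tan α / sin β = tan 42° / sin 70° = 0.9004 / 0.9397 = 0.9582
δ = arctan(0.9582) = 43.78°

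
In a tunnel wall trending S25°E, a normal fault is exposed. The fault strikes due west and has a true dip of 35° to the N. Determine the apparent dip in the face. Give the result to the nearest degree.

32°

The section lies 65° from the strike.
tan α = tan 35° × sin 65° = 0.7002 × 0.9063 = 0.6346
α = arctan(0.6346) = 32.40°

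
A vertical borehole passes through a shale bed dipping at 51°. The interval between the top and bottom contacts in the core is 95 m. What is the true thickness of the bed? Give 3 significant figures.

True thickness t = h · cos(dip) = 95 × cos 51°
t = 95 × 0.6293 = 59.785 m

59.8 m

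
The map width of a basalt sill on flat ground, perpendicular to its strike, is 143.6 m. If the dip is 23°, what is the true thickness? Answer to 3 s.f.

56.1 m

True thickness t = w · sin(dip) = 143.6 × sin 23°
t = 143.6 × 0.3907 = 56.109 m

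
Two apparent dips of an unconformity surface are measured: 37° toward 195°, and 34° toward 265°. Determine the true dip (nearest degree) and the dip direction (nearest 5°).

true dip 41°, dip direction 225°

The two traces are lines in the plane: v₁ = (sin 195°·cos 37°, cos 195°·cos 37°, −sin 37°), v₂ = (sin 265°·cos 34°, cos 265°·cos 34°, −sin 34°).
n = v₁ × v₂ = (-0.388, -0.381, 0.622) (taken with n_z > 0).
True dip = arccos(n_z / |n|) = arccos(0.7528) = 41.2°.
Dip direction = azimuth of (n_x, n_y) = atan2(-0.388, -0.381) = 225°.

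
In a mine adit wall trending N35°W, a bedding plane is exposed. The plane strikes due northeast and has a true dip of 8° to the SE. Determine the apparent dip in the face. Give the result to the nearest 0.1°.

The strike is due northeast and the section trends N35°W; the acute angle between them is β = 80°.
tan(apparent dip) = tan 8° · sin 80° = 0.1384
apparent dip = arctan 0.1384 = 7.88°

7.9°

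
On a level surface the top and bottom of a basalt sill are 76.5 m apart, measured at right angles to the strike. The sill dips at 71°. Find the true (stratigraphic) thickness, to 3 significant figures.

True thickness t = w · sin(dip) = 76.5 × sin 71°
t = 76.5 × 0.9455 = 72.332 m

72.3 m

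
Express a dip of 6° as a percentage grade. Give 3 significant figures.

10.5%

grade % = 100 × tan 6° = 100 × 0.1051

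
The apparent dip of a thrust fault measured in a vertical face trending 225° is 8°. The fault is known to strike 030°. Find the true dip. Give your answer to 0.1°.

β = acute angle between strike 030° and section 225° = 15°.
tan(true dip) = tan 8° / sin 15° = 0.5430
δ = arctan(0.5430) = 28.50°

28.5°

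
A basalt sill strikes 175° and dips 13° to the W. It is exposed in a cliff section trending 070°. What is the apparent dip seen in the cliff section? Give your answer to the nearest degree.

The strike is 175° and the section trends 070°; the acute angle between them is β = 75°.
tan α = tan 13° × sin 75° = 0.2309 × 0.9659 = 0.2230
apparent dip = arctan 0.2230 = 12.57°

13°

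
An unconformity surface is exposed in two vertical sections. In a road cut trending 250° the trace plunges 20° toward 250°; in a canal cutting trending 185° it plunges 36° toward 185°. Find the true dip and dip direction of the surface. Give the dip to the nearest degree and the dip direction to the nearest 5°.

true dip 36°, dip direction 190°

Represent each trace as a vector plunging at its apparent dip toward its trend (east-north-up frame): v₁ = (-0.883, -0.321, -0.342), v₂ = (-0.071, -0.806, -0.588).
Cross product v₁ × v₂ gives the pole to the plane: n ∝ (-0.087, -0.495, 0.689).
tan δ = √(n_x²+n_y²)/n_z = 0.502/0.689, so δ = 36.1°.
The horizontal component of n points toward azimuth atan2(n_x, n_y) = 190°, the dip direction.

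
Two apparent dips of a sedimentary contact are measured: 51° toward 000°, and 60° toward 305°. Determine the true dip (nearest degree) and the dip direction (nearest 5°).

true dip 60°, dip direction 315°

Each apparent-dip line lies in the plane. As unit vectors (x east, y north, z up), v₁ plunges 51°→000° and v₂ plunges 60°→305°.
Cross product v₁ × v₂ gives the pole to the plane: n ∝ (-0.322, 0.318, 0.258).
True dip = arccos(n_z / |n|) = arccos(0.4947) = 60.4°.
The horizontal component of n points toward azimuth atan2(n_x, n_y) = 315°, the dip direction.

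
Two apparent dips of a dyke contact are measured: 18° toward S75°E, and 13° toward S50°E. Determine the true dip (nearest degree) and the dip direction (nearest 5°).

The two traces are lines in the plane: v₁ = (sin 105°·cos 18°, cos 105°·cos 18°, −sin 18°), v₂ = (sin 130°·cos 13°, cos 130°·cos 13°, −sin 13°).
Cross product v₁ × v₂ gives the pole to the plane: n ∝ (0.138, 0.024, 0.392).
Dip δ = arctan(|n_h|/n_z) = arctan(0.140/0.392) = 19.7°.
Dip direction = azimuth of (n_x, n_y) = atan2(0.138, 0.024) = 80°.

true dip 20°, dip direction 080°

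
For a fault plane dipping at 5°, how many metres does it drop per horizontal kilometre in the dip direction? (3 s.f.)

drop per km = 1000 × tan 5° = 1000 × 0.0875

87.5 m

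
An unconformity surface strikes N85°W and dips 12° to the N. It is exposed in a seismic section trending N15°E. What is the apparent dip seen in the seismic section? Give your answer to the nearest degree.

12°

The strike is N85°W and the section trends N15°E; the acute angle between them is β = 80°.
tan(apparent dip) = tan 12° · sin 80° = 0.2093
α = arctan(0.2093) = 11.82°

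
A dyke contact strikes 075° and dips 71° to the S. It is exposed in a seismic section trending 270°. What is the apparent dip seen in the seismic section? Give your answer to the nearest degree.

The strike is 075° and the section trends 270°; the acute angle between them is β = 15°.
tan(apparent dip) = tan 71° · sin 15° = 0.7517
apparent dip = arctan 0.7517 = 36.93°

37°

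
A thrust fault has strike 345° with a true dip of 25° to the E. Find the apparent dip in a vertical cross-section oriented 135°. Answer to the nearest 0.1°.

13.1°

The strike is 345° and the section trends 135°; the acute angle between them is β = 30°.
tan(apparent dip) = tan 25° · sin 30° = 0.2332
apparent dip = arctan 0.2332 = 13.12°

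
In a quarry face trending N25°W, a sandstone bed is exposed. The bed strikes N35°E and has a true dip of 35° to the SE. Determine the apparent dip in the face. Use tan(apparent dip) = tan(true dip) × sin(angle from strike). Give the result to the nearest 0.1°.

The section lies 60° from the strike.
tan(apparent dip) = tan 35° · sin 60° = 0.6064
apparent dip = arctan 0.6064 = 31.23°

31.2°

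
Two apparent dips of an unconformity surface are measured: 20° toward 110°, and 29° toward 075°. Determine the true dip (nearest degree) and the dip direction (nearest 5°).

true dip 30°, dip direction 060°

The two traces are lines in the plane: v₁ = (sin 110°·cos 20°, cos 110°·cos 20°, −sin 20°), v₂ = (sin 75°·cos 29°, cos 75°·cos 29°, −sin 29°).
The plane normal is n = v₁ × v₂ ∝ (0.233, 0.139, 0.471).
Dip δ = arctan(|n_h|/n_z) = arctan(0.272/0.471) = 29.9°.
Dip direction = azimuth of (n_x, n_y) = atan2(0.233, 0.139) = 59°.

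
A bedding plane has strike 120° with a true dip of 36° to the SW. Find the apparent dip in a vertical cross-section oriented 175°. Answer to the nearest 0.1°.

Angle between strike (120°) and section (175°): β = 55°.
tan(apparent dip) = tan 36° · sin 55° = 0.5951
α = arctan(0.5951) = 30.76°

30.8°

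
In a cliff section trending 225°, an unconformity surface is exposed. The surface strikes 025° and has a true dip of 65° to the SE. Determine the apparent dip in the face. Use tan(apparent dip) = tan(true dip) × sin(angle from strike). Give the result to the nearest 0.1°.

36.3°

The section lies 20° from the strike.
tan(apparent dip) = tan 65° · sin 20° = 0.7335
α = arctan(0.7335) = 36.26°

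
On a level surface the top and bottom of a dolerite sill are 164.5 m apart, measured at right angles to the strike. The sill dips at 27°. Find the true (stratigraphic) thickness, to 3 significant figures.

True thickness t = w · sin(dip) = 164.5 × sin 27°
t = 164.5 × 0.4540 = 74.681 m

74.7 m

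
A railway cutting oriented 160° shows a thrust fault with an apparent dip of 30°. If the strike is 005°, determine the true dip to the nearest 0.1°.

53.8°

β = acute angle between strike 005° and section 160° = 25°.
tan δ = tan α / sin β = tan 30° / sin 25° = 0.5774 / 0.4226 = 1.3661
true dip = arctan 1.3661 = 53.80°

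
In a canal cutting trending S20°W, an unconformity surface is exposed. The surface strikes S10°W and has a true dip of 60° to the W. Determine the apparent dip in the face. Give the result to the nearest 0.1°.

The strike is S10°W and the section trends S20°W; the acute angle between them is β = 10°.
tan α = tan 60° × sin 10° = 1.7321 × 0.1736 = 0.3008
apparent dip = arctan 0.3008 = 16.74°

16.7°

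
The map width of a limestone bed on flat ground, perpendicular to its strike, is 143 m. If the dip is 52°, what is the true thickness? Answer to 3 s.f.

113 m

True thickness t = w · sin(dip) = 143 × sin 52°
t = 143 × 0.7880 = 112.686 m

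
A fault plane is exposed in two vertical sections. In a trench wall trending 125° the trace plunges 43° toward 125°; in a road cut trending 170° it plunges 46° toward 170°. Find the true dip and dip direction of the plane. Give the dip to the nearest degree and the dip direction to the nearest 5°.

true dip 47°, dip direction 155°

The two traces are lines in the plane: v₁ = (sin 125°·cos 43°, cos 125°·cos 43°, −sin 43°), v₂ = (sin 170°·cos 46°, cos 170°·cos 46°, −sin 46°).
The plane normal is n = v₁ × v₂ ∝ (0.165, -0.349, 0.359).
tan δ = √(n_x²+n_y²)/n_z = 0.386/0.359, so δ = 47.0°.
The horizontal component of n points toward azimuth atan2(n_x, n_y) = 155°, the dip direction.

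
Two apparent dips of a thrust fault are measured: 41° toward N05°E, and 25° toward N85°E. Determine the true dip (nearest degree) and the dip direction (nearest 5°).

true dip 43°, dip direction 025°

Represent each trace as a vector plunging at its apparent dip toward its trend (east-north-up frame): v₁ = (0.066, 0.752, -0.656), v₂ = (0.903, 0.079, -0.423).
Cross product v₁ × v₂ gives the pole to the plane: n ∝ (0.266, 0.565, 0.674).
tan δ = √(n_x²+n_y²)/n_z = 0.624/0.674, so δ = 42.8°.
Dip direction = azimuth of (n_x, n_y) = atan2(0.266, 0.565) = 25°.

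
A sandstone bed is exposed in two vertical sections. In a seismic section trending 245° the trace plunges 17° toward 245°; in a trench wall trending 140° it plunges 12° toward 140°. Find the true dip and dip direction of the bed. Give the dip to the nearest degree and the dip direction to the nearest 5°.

true dip 23°, dip direction 200°

The two traces are lines in the plane: v₁ = (sin 245°·cos 17°, cos 245°·cos 17°, −sin 17°), v₂ = (sin 140°·cos 12°, cos 140°·cos 12°, −sin 12°).
Cross product v₁ × v₂ gives the pole to the plane: n ∝ (-0.135, -0.364, 0.904).
tan δ = √(n_x²+n_y²)/n_z = 0.388/0.904, so δ = 23.3°.
Dip direction = atan2(-0.135, -0.364) = 200° (azimuth of n's horizontal projection).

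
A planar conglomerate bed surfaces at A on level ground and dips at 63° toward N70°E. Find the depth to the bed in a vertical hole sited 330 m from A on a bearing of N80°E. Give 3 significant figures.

The hole lies 10° from the dip direction, so the down-dip offset is 330 × cos 10° = 324.99 m.
Depth = down-dip offset × tan(dip) = 324.99 × tan 63° = 324.99 × 1.9626
Depth = 637.82 m

638 m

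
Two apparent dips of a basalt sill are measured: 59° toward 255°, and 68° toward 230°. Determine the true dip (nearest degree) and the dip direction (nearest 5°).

true dip 71°, dip direction 200°

Each apparent-dip line lies in the plane. As unit vectors (x east, y north, z up), v₁ plunges 59°→255° and v₂ plunges 68°→230°.
The plane normal is n = v₁ × v₂ ∝ (-0.083, -0.215, 0.082).
Dip δ = arctan(|n_h|/n_z) = arctan(0.231/0.082) = 70.5°.
Dip direction = atan2(-0.083, -0.215) = 201° (azimuth of n's horizontal projection).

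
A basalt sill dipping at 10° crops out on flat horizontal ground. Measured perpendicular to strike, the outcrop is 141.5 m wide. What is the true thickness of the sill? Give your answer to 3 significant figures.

True thickness t = w · sin(dip) = 141.5 × sin 10°
t = 141.5 × 0.1736 = 24.571 m

24.6 m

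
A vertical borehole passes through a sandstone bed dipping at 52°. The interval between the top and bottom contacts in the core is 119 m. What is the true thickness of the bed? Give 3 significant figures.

73.3 m

True thickness t = h · cos(dip) = 119 × cos 52°
t = 119 × 0.6157 = 73.264 m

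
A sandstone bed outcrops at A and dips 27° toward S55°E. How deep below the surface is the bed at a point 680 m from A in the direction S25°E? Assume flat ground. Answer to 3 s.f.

The hole lies 30° from the dip direction, so the down-dip offset is 680 × cos 30° = 588.90 m.
Depth = down-dip offset × tan(dip) = 588.90 × tan 27° = 588.90 × 0.5095
Depth = 300.06 m

300 m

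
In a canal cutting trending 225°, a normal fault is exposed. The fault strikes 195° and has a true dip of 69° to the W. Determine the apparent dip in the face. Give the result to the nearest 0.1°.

52.5°

The section lies 30° from the strike.
tan α = tan 69° × sin 30° = 2.6051 × 0.5000 = 1.3025
α = arctan(1.3025) = 52.49°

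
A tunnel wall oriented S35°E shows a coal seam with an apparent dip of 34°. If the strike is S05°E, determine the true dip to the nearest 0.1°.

β = acute angle between strike S05°E and section S35°E = 30°.
tan δ = tan α / sin β = tan 34° / sin 30° = 0.6745 / 0.5000 = 1.3490
δ = arctan(1.3490) = 53.45°

53.5°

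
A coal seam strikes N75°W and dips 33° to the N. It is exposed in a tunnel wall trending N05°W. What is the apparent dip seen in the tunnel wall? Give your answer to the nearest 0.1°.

31.4°

The section lies 70° from the strike.
tan(apparent dip) = tan 33° · sin 70° = 0.6102
α = arctan(0.6102) = 31.39°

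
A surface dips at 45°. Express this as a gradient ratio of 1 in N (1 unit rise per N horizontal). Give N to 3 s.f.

1 in 1.00

1 : N means tan θ = 1/N, so N = 1/tan 45° = 1/1.0000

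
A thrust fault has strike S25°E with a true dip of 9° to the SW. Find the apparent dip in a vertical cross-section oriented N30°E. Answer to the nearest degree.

7°

The section lies 55° from the strike.
tan α = tan 9° × sin 55° = 0.1584 × 0.8192 = 0.1297
α = arctan(0.1297) = 7.39°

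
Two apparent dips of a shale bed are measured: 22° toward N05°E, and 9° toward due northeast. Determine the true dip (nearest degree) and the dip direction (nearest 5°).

The two traces are lines in the plane: v₁ = (sin 5°·cos 22°, cos 5°·cos 22°, −sin 22°), v₂ = (sin 45°·cos 9°, cos 45°·cos 9°, −sin 9°).
n = v₁ × v₂ = (-0.117, 0.249, 0.589) (taken with n_z > 0).
Dip δ = arctan(|n_h|/n_z) = arctan(0.275/0.589) = 25.1°.
Dip direction = atan2(-0.117, 0.249) = 335° (azimuth of n's horizontal projection).

true dip 25°, dip direction 335°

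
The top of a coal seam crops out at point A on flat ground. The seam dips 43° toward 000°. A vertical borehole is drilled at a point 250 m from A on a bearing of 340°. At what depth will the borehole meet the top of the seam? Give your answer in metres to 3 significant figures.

219 m

The hole lies 20° from the dip direction, so the down-dip offset is 250 × cos 20° = 234.92 m.
Depth = down-dip offset × tan(dip) = 234.92 × tan 43° = 234.92 × 0.9325
Depth = 219.07 m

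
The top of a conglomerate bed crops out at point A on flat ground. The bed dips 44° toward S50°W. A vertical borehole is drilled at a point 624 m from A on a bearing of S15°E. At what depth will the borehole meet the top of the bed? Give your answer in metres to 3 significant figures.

The hole lies 65° from the dip direction, so the down-dip offset is 624 × cos 65° = 263.71 m.
Depth = down-dip offset × tan(dip) = 263.71 × tan 44° = 263.71 × 0.9657
Depth = 254.67 m

255 m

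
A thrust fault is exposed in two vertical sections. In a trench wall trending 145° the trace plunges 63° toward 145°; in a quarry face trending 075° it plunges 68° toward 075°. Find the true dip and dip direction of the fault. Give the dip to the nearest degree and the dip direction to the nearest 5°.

Each apparent-dip line lies in the plane. As unit vectors (x east, y north, z up), v₁ plunges 63°→145° and v₂ plunges 68°→075°.
The plane normal is n = v₁ × v₂ ∝ (0.431, -0.081, 0.160).
True dip = arccos(n_z / |n|) = arccos(0.3423) = 70.0°.
Dip direction = atan2(0.431, -0.081) = 101° (azimuth of n's horizontal projection).

true dip 70°, dip direction 100°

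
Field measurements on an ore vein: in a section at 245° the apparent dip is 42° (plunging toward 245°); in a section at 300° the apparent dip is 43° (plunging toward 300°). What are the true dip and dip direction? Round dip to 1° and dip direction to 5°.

Each apparent-dip line lies in the plane. As unit vectors (x east, y north, z up), v₁ plunges 42°→245° and v₂ plunges 43°→300°.
n = v₁ × v₂ = (-0.459, 0.036, 0.445) (taken with n_z > 0).
True dip = arccos(n_z / |n|) = arccos(0.6953) = 46.0°.
Dip direction = azimuth of (n_x, n_y) = atan2(-0.459, 0.036) = 274°.

true dip 46°, dip direction 275°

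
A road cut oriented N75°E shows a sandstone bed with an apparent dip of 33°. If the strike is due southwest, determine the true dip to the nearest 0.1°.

52.4°

β = acute angle between strike due southwest and section N75°E = 30°.
tan δ = tan α / sin β = tan 33° / sin 30° = 0.6494 / 0.5000 = 1.2988
δ = arctan(1.2988) = 52.41°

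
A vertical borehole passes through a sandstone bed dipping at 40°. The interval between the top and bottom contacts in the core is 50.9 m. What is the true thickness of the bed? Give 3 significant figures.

True thickness t = h · cos(dip) = 50.9 × cos 40°
t = 50.9 × 0.7660 = 38.992 m

39.0 m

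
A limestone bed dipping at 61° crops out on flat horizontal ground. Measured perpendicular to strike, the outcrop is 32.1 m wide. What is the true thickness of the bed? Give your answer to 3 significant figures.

True thickness t = w · sin(dip) = 32.1 × sin 61°
t = 32.1 × 0.8746 = 28.075 m

28.1 m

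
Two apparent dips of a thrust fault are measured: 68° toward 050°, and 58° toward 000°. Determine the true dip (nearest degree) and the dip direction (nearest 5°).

true dip 68°, dip direction 050°

Each apparent-dip line lies in the plane. As unit vectors (x east, y north, z up), v₁ plunges 68°→050° and v₂ plunges 58°→000°.
The plane normal is n = v₁ × v₂ ∝ (0.287, 0.243, 0.152).
Dip δ = arctan(|n_h|/n_z) = arctan(0.376/0.152) = 68.0°.
Dip direction = azimuth of (n_x, n_y) = atan2(0.287, 0.243) = 50°.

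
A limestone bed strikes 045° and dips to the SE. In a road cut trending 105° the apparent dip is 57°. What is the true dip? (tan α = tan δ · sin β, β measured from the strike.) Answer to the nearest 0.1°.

The section is 60° from the strike.
tan(true dip) = tan 57° / sin 60° = 1.7781
δ = arctan(1.7781) = 60.65°

60.6°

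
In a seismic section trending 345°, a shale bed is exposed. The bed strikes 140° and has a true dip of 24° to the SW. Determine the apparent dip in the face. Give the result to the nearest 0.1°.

The section lies 25° from the strike.
tan(apparent dip) = tan 24° · sin 25° = 0.1882
α = arctan(0.1882) = 10.66°

10.7°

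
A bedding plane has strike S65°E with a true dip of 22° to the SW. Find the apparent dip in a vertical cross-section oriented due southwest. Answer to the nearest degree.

The strike is S65°E and the section trends due southwest; the acute angle between them is β = 70°.
tan(apparent dip) = tan 22° · sin 70° = 0.3797
apparent dip = arctan 0.3797 = 20.79°

21°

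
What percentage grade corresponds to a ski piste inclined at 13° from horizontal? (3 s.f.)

grade % = 100 × tan 13° = 100 × 0.2309

23.1%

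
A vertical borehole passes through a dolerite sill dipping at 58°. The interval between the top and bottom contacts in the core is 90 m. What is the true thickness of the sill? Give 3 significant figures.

True thickness t = h · cos(dip) = 90 × cos 58°
t = 90 × 0.5299 = 47.693 m

47.7 m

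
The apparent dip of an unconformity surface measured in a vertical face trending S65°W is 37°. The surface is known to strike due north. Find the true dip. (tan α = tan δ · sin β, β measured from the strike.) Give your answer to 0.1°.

β = acute angle between strike due north and section S65°W = 65°.
tan δ = tan α / sin β = tan 37° / sin 65° = 0.7536 / 0.9063 = 0.8315
δ = arctan(0.8315) = 39.74°

39.7°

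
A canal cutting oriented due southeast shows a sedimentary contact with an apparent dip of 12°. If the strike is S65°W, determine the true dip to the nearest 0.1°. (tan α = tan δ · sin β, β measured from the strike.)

12.7°

β = acute angle between strike S65°W and section due southeast = 70°.
tan(true dip) = tan 12° / sin 70° = 0.2262
δ = arctan(0.2262) = 12.75°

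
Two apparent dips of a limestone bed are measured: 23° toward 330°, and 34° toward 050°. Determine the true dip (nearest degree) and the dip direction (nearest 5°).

true dip 37°, dip direction 025°

Represent each trace as a vector plunging at its apparent dip toward its trend (east-north-up frame): v₁ = (-0.460, 0.797, -0.391), v₂ = (0.635, 0.533, -0.559).
Cross product v₁ × v₂ gives the pole to the plane: n ∝ (0.238, 0.506, 0.752).
Dip δ = arctan(|n_h|/n_z) = arctan(0.559/0.752) = 36.6°.
Dip direction = azimuth of (n_x, n_y) = atan2(0.238, 0.506) = 25°.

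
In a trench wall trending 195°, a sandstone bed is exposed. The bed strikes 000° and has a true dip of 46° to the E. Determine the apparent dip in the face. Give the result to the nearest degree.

The strike is 000° and the section trends 195°; the acute angle between them is β = 15°.
tan α = tan 46° × sin 15° = 1.0355 × 0.2588 = 0.2680
apparent dip = arctan 0.2680 = 15.00°

15°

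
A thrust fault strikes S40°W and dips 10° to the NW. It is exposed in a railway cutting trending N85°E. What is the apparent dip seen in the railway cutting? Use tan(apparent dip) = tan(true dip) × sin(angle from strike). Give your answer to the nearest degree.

7°

Angle between strike (S40°W) and section (N85°E): β = 45°.
tan(apparent dip) = tan 10° · sin 45° = 0.1247
apparent dip = arctan 0.1247 = 7.11°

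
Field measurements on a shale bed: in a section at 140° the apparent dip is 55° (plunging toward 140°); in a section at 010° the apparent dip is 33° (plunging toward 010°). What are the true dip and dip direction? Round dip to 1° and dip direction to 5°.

true dip 68°, dip direction 085°

The two traces are lines in the plane: v₁ = (sin 140°·cos 55°, cos 140°·cos 55°, −sin 55°), v₂ = (sin 10°·cos 33°, cos 10°·cos 33°, −sin 33°).
The plane normal is n = v₁ × v₂ ∝ (0.916, 0.082, 0.368).
True dip = arccos(n_z / |n|) = arccos(0.3720) = 68.2°.
Dip direction = atan2(0.916, 0.082) = 85° (azimuth of n's horizontal projection).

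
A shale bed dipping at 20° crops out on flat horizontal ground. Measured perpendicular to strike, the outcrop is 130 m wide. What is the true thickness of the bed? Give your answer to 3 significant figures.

True thickness t = w · sin(dip) = 130 × sin 20°
t = 130 × 0.3420 = 44.463 m

44.5 m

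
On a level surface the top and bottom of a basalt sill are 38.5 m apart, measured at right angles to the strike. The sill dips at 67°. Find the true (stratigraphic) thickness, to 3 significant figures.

True thickness t = w · sin(dip) = 38.5 × sin 67°
t = 38.5 × 0.9205 = 35.439 m

35.4 m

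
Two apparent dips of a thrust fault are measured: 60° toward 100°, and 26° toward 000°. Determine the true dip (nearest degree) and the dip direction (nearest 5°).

true dip 62°, dip direction 075°

Represent each trace as a vector plunging at its apparent dip toward its trend (east-north-up frame): v₁ = (0.492, -0.087, -0.866), v₂ = (0.000, 0.899, -0.438).
Cross product v₁ × v₂ gives the pole to the plane: n ∝ (0.816, 0.216, 0.443).
Dip δ = arctan(|n_h|/n_z) = arctan(0.844/0.443) = 62.3°.
The horizontal component of n points toward azimuth atan2(n_x, n_y) = 75°, the dip direction.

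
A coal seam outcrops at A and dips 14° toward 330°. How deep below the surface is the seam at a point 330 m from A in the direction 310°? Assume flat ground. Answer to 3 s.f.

The hole lies 20° from the dip direction, so the down-dip offset is 330 × cos 20° = 310.10 m.
Depth = down-dip offset × tan(dip) = 310.10 × tan 14° = 310.10 × 0.2493
Depth = 77.32 m

77.3 m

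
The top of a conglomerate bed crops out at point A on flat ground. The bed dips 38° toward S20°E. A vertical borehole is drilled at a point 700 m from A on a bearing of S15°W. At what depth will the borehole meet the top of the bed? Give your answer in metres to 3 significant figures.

The hole lies 35° from the dip direction, so the down-dip offset is 700 × cos 35° = 573.41 m.
Depth = down-dip offset × tan(dip) = 573.41 × tan 38° = 573.41 × 0.7813
Depth = 447.99 m

448 m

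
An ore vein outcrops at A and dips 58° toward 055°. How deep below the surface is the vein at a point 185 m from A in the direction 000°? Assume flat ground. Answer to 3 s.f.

170 m

The hole lies 55° from the dip direction, so the down-dip offset is 185 × cos 55° = 106.11 m.
Depth = down-dip offset × tan(dip) = 106.11 × tan 58° = 106.11 × 1.6003
Depth = 169.81 m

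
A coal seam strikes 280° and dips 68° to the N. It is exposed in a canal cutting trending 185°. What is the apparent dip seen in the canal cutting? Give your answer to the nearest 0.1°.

67.9°

Angle between strike (280°) and section (185°): β = 85°.
tan α = tan 68° × sin 85° = 2.4751 × 0.9962 = 2.4657
apparent dip = arctan 2.4657 = 67.92°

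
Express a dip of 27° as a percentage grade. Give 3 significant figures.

51.0%

grade % = 100 × tan 27° = 100 × 0.5095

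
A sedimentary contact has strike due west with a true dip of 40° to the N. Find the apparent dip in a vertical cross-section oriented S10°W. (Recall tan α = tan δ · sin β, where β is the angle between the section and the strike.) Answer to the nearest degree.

Angle between strike (due west) and section (S10°W): β = 80°.
tan(apparent dip) = tan 40° · sin 80° = 0.8264
apparent dip = arctan 0.8264 = 39.57°

40°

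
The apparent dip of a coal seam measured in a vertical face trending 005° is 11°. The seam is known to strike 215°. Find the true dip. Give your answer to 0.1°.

21.2°

β = acute angle between strike 215° and section 005° = 30°.
tan δ = tan α / sin β = tan 11° / sin 30° = 0.1944 / 0.5000 = 0.3888
δ = arctan(0.3888) = 21.24°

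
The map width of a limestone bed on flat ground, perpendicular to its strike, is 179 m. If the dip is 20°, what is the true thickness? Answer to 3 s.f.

61.2 m

True thickness t = w · sin(dip) = 179 × sin 20°
t = 179 × 0.3420 = 61.222 m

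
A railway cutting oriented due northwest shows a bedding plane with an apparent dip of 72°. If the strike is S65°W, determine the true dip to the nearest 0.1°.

The section is 70° from the strike.
tan δ = tan α / sin β = tan 72° / sin 70° = 3.0777 / 0.9397 = 3.2752
δ = arctan(3.2752) = 73.02°

73.0°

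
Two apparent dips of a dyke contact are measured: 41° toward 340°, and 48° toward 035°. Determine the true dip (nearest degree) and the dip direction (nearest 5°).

The two traces are lines in the plane: v₁ = (sin 340°·cos 41°, cos 340°·cos 41°, −sin 41°), v₂ = (sin 35°·cos 48°, cos 35°·cos 48°, −sin 48°).
The plane normal is n = v₁ × v₂ ∝ (0.167, 0.444, 0.414).
True dip = arccos(n_z / |n|) = arccos(0.6574) = 48.9°.
Dip direction = atan2(0.167, 0.444) = 21° (azimuth of n's horizontal projection).

true dip 49°, dip direction 020°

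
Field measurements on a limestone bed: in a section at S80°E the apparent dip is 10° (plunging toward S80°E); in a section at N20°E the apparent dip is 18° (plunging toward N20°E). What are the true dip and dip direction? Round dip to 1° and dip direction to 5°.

Each apparent-dip line lies in the plane. As unit vectors (x east, y north, z up), v₁ plunges 10°→S80°E and v₂ plunges 18°→N20°E.
Cross product v₁ × v₂ gives the pole to the plane: n ∝ (0.208, 0.243, 0.922).
True dip = arccos(n_z / |n|) = arccos(0.9447) = 19.1°.
Dip direction = azimuth of (n_x, n_y) = atan2(0.208, 0.243) = 41°.

true dip 19°, dip direction 040°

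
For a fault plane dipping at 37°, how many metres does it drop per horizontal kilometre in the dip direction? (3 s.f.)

754 m

drop per km = 1000 × tan 37° = 1000 × 0.7536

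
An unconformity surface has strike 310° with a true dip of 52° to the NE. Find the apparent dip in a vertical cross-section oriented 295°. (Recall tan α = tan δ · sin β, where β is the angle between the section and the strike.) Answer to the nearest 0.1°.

18.3°

The section lies 15° from the strike.
tan α = tan 52° × sin 15° = 1.2799 × 0.2588 = 0.3313
α = arctan(0.3313) = 18.33°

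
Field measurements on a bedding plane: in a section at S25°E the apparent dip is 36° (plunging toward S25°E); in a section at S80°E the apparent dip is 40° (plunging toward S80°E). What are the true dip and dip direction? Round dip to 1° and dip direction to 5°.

true dip 42°, dip direction 120°

Each apparent-dip line lies in the plane. As unit vectors (x east, y north, z up), v₁ plunges 36°→S25°E and v₂ plunges 40°→S80°E.
Cross product v₁ × v₂ gives the pole to the plane: n ∝ (0.393, -0.224, 0.508).
tan δ = √(n_x²+n_y²)/n_z = 0.452/0.508, so δ = 41.7°.
The horizontal component of n points toward azimuth atan2(n_x, n_y) = 120°, the dip direction.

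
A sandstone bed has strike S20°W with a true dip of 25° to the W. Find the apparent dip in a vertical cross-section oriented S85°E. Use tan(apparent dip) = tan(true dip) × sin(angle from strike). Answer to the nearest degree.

Angle between strike (S20°W) and section (S85°E): β = 75°.
tan(apparent dip) = tan 25° · sin 75° = 0.4504
α = arctan(0.4504) = 24.25°

24°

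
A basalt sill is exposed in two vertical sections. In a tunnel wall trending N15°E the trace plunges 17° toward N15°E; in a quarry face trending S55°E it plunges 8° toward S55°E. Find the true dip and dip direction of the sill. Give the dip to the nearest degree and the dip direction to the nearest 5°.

Each apparent-dip line lies in the plane. As unit vectors (x east, y north, z up), v₁ plunges 17°→N15°E and v₂ plunges 8°→S55°E.
n = v₁ × v₂ = (0.295, 0.203, 0.890) (taken with n_z > 0).
Dip δ = arctan(|n_h|/n_z) = arctan(0.358/0.890) = 21.9°.
Dip direction = atan2(0.295, 0.203) = 55° (azimuth of n's horizontal projection).

true dip 22°, dip direction 055°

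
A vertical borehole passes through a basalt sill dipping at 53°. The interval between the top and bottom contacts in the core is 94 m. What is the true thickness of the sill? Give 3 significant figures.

56.6 m

True thickness t = h · cos(dip) = 94 × cos 53°
t = 94 × 0.6018 = 56.571 m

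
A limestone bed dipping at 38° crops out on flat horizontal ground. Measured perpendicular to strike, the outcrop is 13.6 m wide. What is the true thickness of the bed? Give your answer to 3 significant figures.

8.37 m

True thickness t = w · sin(dip) = 13.6 × sin 38°
t = 13.6 × 0.6157 = 8.373 m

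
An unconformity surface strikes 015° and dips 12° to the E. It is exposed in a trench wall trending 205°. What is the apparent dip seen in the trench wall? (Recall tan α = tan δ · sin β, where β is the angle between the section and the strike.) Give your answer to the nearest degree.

Angle between strike (015°) and section (205°): β = 10°.
tan(apparent dip) = tan 12° · sin 10° = 0.0369
α = arctan(0.0369) = 2.11°

2°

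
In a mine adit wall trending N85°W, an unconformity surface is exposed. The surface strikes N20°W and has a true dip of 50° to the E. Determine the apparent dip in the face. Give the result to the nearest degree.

The section lies 65° from the strike.
tan α = tan 50° × sin 65° = 1.1918 × 0.9063 = 1.0801
α = arctan(1.0801) = 47.21°

47°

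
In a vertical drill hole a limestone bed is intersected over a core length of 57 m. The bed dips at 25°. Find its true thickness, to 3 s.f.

True thickness t = h · cos(dip) = 57 × cos 25°
t = 57 × 0.9063 = 51.660 m

51.7 m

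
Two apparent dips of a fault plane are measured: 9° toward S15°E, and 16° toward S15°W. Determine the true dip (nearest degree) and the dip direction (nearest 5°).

Each apparent-dip line lies in the plane. As unit vectors (x east, y north, z up), v₁ plunges 9°→S15°E and v₂ plunges 16°→S15°W.
n = v₁ × v₂ = (-0.118, -0.109, 0.475) (taken with n_z > 0).
Dip δ = arctan(|n_h|/n_z) = arctan(0.161/0.475) = 18.7°.
Dip direction = azimuth of (n_x, n_y) = atan2(-0.118, -0.109) = 227°.

true dip 19°, dip direction 225°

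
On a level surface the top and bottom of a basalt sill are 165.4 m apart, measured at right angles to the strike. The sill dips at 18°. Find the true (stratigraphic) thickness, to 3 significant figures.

51.1 m

True thickness t = w · sin(dip) = 165.4 × sin 18°
t = 165.4 × 0.3090 = 51.111 m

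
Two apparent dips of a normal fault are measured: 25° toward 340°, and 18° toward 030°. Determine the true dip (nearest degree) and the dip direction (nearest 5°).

The two traces are lines in the plane: v₁ = (sin 340°·cos 25°, cos 340°·cos 25°, −sin 25°), v₂ = (sin 30°·cos 18°, cos 30°·cos 18°, −sin 18°).
Cross product v₁ × v₂ gives the pole to the plane: n ∝ (-0.085, 0.297, 0.660).
True dip = arccos(n_z / |n|) = arccos(0.9059) = 25.1°.
Dip direction = azimuth of (n_x, n_y) = atan2(-0.085, 0.297) = 344°.

true dip 25°, dip direction 345°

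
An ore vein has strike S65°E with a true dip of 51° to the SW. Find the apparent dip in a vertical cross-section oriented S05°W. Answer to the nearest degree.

49°

The strike is S65°E and the section trends S05°W; the acute angle between them is β = 70°.
tan(apparent dip) = tan 51° · sin 70° = 1.1604
apparent dip = arctan 1.1604 = 49.25°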